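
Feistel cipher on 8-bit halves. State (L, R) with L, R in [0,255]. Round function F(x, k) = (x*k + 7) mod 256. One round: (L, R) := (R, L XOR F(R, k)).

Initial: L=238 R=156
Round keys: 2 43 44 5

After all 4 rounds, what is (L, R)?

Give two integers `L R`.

Answer: 126 195

Derivation:
Round 1 (k=2): L=156 R=209
Round 2 (k=43): L=209 R=190
Round 3 (k=44): L=190 R=126
Round 4 (k=5): L=126 R=195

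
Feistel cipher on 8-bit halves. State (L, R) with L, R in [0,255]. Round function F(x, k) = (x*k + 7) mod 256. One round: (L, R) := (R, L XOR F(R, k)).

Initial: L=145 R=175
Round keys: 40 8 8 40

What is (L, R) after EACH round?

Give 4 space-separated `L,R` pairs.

Round 1 (k=40): L=175 R=206
Round 2 (k=8): L=206 R=216
Round 3 (k=8): L=216 R=9
Round 4 (k=40): L=9 R=183

Answer: 175,206 206,216 216,9 9,183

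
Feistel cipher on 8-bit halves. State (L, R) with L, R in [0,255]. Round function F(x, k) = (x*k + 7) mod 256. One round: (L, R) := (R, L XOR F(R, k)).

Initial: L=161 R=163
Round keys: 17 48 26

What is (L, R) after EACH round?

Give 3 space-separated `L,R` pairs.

Round 1 (k=17): L=163 R=123
Round 2 (k=48): L=123 R=180
Round 3 (k=26): L=180 R=52

Answer: 163,123 123,180 180,52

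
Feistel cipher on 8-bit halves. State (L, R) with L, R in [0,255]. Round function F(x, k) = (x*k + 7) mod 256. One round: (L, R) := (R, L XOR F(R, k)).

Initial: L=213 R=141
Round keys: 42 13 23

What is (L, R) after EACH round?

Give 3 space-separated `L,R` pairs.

Answer: 141,252 252,94 94,133

Derivation:
Round 1 (k=42): L=141 R=252
Round 2 (k=13): L=252 R=94
Round 3 (k=23): L=94 R=133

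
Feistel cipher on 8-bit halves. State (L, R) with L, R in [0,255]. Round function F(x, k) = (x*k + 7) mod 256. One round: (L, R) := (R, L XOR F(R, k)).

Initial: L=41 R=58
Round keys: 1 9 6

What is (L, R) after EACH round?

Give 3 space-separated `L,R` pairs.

Round 1 (k=1): L=58 R=104
Round 2 (k=9): L=104 R=149
Round 3 (k=6): L=149 R=237

Answer: 58,104 104,149 149,237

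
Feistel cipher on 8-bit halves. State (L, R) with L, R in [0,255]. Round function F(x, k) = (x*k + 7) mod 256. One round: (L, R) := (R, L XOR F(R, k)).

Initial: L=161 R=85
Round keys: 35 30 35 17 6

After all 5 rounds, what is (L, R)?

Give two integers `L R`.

Round 1 (k=35): L=85 R=7
Round 2 (k=30): L=7 R=140
Round 3 (k=35): L=140 R=44
Round 4 (k=17): L=44 R=127
Round 5 (k=6): L=127 R=45

Answer: 127 45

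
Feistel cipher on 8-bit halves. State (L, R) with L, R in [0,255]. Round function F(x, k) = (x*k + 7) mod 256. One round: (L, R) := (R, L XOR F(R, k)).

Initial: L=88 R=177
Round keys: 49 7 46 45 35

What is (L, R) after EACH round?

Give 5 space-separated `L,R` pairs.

Answer: 177,176 176,102 102,235 235,48 48,124

Derivation:
Round 1 (k=49): L=177 R=176
Round 2 (k=7): L=176 R=102
Round 3 (k=46): L=102 R=235
Round 4 (k=45): L=235 R=48
Round 5 (k=35): L=48 R=124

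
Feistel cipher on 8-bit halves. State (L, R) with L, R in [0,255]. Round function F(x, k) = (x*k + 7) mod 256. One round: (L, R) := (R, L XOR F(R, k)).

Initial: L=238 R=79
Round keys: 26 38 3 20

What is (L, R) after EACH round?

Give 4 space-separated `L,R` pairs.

Round 1 (k=26): L=79 R=227
Round 2 (k=38): L=227 R=246
Round 3 (k=3): L=246 R=10
Round 4 (k=20): L=10 R=57

Answer: 79,227 227,246 246,10 10,57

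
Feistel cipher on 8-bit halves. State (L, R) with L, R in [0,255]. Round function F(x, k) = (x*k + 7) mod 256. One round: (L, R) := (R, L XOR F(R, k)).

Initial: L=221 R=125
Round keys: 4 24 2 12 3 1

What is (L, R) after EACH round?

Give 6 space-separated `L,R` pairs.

Answer: 125,38 38,234 234,253 253,9 9,223 223,239

Derivation:
Round 1 (k=4): L=125 R=38
Round 2 (k=24): L=38 R=234
Round 3 (k=2): L=234 R=253
Round 4 (k=12): L=253 R=9
Round 5 (k=3): L=9 R=223
Round 6 (k=1): L=223 R=239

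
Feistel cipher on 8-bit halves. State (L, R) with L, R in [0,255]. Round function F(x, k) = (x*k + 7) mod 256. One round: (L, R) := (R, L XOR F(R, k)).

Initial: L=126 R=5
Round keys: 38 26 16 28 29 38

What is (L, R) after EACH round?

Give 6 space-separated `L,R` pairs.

Round 1 (k=38): L=5 R=187
Round 2 (k=26): L=187 R=0
Round 3 (k=16): L=0 R=188
Round 4 (k=28): L=188 R=151
Round 5 (k=29): L=151 R=158
Round 6 (k=38): L=158 R=236

Answer: 5,187 187,0 0,188 188,151 151,158 158,236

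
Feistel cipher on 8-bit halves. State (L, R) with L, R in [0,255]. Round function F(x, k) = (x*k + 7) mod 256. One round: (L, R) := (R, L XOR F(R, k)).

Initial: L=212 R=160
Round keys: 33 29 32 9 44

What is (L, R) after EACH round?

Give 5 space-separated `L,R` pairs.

Answer: 160,115 115,174 174,180 180,245 245,151

Derivation:
Round 1 (k=33): L=160 R=115
Round 2 (k=29): L=115 R=174
Round 3 (k=32): L=174 R=180
Round 4 (k=9): L=180 R=245
Round 5 (k=44): L=245 R=151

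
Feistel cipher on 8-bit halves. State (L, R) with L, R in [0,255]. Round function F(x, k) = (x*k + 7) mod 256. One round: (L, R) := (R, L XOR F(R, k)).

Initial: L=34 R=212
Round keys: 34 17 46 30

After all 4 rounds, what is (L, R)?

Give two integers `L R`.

Answer: 170 195

Derivation:
Round 1 (k=34): L=212 R=13
Round 2 (k=17): L=13 R=48
Round 3 (k=46): L=48 R=170
Round 4 (k=30): L=170 R=195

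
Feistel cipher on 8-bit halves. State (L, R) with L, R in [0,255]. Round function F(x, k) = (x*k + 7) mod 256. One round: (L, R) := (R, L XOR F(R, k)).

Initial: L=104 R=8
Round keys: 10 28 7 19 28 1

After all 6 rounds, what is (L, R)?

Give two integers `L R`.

Answer: 216 124

Derivation:
Round 1 (k=10): L=8 R=63
Round 2 (k=28): L=63 R=227
Round 3 (k=7): L=227 R=3
Round 4 (k=19): L=3 R=163
Round 5 (k=28): L=163 R=216
Round 6 (k=1): L=216 R=124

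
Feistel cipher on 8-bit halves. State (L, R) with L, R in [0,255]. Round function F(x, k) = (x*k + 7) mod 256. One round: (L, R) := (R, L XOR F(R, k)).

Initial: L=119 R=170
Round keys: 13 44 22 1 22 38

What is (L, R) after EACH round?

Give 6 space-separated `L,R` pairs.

Answer: 170,222 222,133 133,171 171,55 55,106 106,244

Derivation:
Round 1 (k=13): L=170 R=222
Round 2 (k=44): L=222 R=133
Round 3 (k=22): L=133 R=171
Round 4 (k=1): L=171 R=55
Round 5 (k=22): L=55 R=106
Round 6 (k=38): L=106 R=244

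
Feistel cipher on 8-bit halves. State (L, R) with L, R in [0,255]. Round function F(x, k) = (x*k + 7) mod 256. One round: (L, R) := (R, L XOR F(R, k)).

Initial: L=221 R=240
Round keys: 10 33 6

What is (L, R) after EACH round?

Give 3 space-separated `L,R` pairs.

Round 1 (k=10): L=240 R=186
Round 2 (k=33): L=186 R=241
Round 3 (k=6): L=241 R=23

Answer: 240,186 186,241 241,23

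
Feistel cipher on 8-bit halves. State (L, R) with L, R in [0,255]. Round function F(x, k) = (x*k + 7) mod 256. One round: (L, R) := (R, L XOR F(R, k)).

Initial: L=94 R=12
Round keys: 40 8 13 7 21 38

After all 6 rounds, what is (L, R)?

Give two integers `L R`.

Answer: 89 150

Derivation:
Round 1 (k=40): L=12 R=185
Round 2 (k=8): L=185 R=195
Round 3 (k=13): L=195 R=87
Round 4 (k=7): L=87 R=171
Round 5 (k=21): L=171 R=89
Round 6 (k=38): L=89 R=150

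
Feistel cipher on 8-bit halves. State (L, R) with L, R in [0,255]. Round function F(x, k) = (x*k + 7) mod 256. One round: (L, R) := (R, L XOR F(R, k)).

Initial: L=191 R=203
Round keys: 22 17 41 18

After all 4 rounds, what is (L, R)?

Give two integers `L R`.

Answer: 27 11

Derivation:
Round 1 (k=22): L=203 R=198
Round 2 (k=17): L=198 R=230
Round 3 (k=41): L=230 R=27
Round 4 (k=18): L=27 R=11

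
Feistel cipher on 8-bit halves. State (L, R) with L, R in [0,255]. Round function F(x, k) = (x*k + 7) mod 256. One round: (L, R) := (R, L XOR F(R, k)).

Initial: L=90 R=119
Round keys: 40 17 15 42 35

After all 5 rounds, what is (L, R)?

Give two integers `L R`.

Round 1 (k=40): L=119 R=197
Round 2 (k=17): L=197 R=107
Round 3 (k=15): L=107 R=137
Round 4 (k=42): L=137 R=234
Round 5 (k=35): L=234 R=140

Answer: 234 140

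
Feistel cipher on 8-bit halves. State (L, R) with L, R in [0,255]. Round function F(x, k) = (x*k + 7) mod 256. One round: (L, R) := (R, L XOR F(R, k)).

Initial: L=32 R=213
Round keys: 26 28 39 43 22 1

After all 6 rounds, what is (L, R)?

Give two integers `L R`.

Round 1 (k=26): L=213 R=137
Round 2 (k=28): L=137 R=214
Round 3 (k=39): L=214 R=40
Round 4 (k=43): L=40 R=105
Round 5 (k=22): L=105 R=37
Round 6 (k=1): L=37 R=69

Answer: 37 69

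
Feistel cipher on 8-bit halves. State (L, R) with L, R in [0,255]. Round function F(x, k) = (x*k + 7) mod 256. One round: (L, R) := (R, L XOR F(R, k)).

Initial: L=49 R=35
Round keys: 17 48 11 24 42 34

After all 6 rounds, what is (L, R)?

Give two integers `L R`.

Answer: 205 178

Derivation:
Round 1 (k=17): L=35 R=107
Round 2 (k=48): L=107 R=52
Round 3 (k=11): L=52 R=40
Round 4 (k=24): L=40 R=243
Round 5 (k=42): L=243 R=205
Round 6 (k=34): L=205 R=178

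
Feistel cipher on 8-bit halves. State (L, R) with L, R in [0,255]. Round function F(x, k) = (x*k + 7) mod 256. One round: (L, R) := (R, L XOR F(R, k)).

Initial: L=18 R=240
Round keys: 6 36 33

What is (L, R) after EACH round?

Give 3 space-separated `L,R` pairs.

Answer: 240,181 181,139 139,71

Derivation:
Round 1 (k=6): L=240 R=181
Round 2 (k=36): L=181 R=139
Round 3 (k=33): L=139 R=71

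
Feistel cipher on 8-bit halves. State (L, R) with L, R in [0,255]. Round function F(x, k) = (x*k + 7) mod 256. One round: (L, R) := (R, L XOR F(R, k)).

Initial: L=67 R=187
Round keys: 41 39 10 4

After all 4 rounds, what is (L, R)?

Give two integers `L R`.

Round 1 (k=41): L=187 R=185
Round 2 (k=39): L=185 R=141
Round 3 (k=10): L=141 R=48
Round 4 (k=4): L=48 R=74

Answer: 48 74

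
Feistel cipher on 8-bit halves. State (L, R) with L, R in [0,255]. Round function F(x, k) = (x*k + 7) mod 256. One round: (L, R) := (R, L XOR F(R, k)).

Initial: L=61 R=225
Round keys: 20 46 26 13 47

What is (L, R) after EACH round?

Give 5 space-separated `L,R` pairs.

Answer: 225,166 166,58 58,77 77,202 202,80

Derivation:
Round 1 (k=20): L=225 R=166
Round 2 (k=46): L=166 R=58
Round 3 (k=26): L=58 R=77
Round 4 (k=13): L=77 R=202
Round 5 (k=47): L=202 R=80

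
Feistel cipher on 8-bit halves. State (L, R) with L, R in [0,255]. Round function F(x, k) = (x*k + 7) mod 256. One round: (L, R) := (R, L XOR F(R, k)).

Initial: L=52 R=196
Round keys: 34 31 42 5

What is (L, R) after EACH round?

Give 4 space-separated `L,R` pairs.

Round 1 (k=34): L=196 R=59
Round 2 (k=31): L=59 R=232
Round 3 (k=42): L=232 R=44
Round 4 (k=5): L=44 R=11

Answer: 196,59 59,232 232,44 44,11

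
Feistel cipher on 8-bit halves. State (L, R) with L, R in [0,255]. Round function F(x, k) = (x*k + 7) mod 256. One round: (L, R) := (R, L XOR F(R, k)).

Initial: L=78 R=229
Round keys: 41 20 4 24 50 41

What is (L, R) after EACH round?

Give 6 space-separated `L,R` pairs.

Answer: 229,250 250,106 106,85 85,149 149,116 116,14

Derivation:
Round 1 (k=41): L=229 R=250
Round 2 (k=20): L=250 R=106
Round 3 (k=4): L=106 R=85
Round 4 (k=24): L=85 R=149
Round 5 (k=50): L=149 R=116
Round 6 (k=41): L=116 R=14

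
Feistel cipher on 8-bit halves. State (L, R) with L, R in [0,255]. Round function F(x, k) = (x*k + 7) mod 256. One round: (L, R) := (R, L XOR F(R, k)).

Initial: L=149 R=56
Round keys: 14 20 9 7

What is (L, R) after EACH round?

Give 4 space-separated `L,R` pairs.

Answer: 56,130 130,23 23,84 84,68

Derivation:
Round 1 (k=14): L=56 R=130
Round 2 (k=20): L=130 R=23
Round 3 (k=9): L=23 R=84
Round 4 (k=7): L=84 R=68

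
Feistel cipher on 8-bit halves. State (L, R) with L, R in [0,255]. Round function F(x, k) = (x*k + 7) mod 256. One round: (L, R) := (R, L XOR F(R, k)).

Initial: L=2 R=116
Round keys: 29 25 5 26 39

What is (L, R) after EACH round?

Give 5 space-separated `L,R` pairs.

Round 1 (k=29): L=116 R=41
Round 2 (k=25): L=41 R=124
Round 3 (k=5): L=124 R=90
Round 4 (k=26): L=90 R=87
Round 5 (k=39): L=87 R=18

Answer: 116,41 41,124 124,90 90,87 87,18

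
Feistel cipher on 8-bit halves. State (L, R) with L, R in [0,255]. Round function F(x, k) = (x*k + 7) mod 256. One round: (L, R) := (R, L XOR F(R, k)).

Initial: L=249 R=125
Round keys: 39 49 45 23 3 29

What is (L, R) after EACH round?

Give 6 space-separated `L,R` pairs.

Answer: 125,235 235,127 127,177 177,145 145,11 11,215

Derivation:
Round 1 (k=39): L=125 R=235
Round 2 (k=49): L=235 R=127
Round 3 (k=45): L=127 R=177
Round 4 (k=23): L=177 R=145
Round 5 (k=3): L=145 R=11
Round 6 (k=29): L=11 R=215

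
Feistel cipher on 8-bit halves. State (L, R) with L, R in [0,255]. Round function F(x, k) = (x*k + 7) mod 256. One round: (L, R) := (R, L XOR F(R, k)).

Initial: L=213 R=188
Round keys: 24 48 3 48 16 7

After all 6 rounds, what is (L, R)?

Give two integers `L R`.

Round 1 (k=24): L=188 R=114
Round 2 (k=48): L=114 R=219
Round 3 (k=3): L=219 R=234
Round 4 (k=48): L=234 R=60
Round 5 (k=16): L=60 R=45
Round 6 (k=7): L=45 R=126

Answer: 45 126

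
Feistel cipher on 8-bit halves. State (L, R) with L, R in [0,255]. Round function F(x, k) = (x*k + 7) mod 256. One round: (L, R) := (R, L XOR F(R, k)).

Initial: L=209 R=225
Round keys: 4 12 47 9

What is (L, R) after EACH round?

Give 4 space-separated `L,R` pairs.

Answer: 225,90 90,222 222,147 147,236

Derivation:
Round 1 (k=4): L=225 R=90
Round 2 (k=12): L=90 R=222
Round 3 (k=47): L=222 R=147
Round 4 (k=9): L=147 R=236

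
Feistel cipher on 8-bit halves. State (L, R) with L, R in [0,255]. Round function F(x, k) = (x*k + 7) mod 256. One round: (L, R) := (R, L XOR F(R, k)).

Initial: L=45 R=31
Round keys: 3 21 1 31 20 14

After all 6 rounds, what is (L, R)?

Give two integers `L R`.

Round 1 (k=3): L=31 R=73
Round 2 (k=21): L=73 R=27
Round 3 (k=1): L=27 R=107
Round 4 (k=31): L=107 R=231
Round 5 (k=20): L=231 R=120
Round 6 (k=14): L=120 R=112

Answer: 120 112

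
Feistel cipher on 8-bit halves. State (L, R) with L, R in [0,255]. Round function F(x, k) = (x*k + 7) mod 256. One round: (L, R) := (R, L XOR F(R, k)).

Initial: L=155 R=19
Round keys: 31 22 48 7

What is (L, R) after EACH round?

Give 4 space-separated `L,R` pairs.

Round 1 (k=31): L=19 R=207
Round 2 (k=22): L=207 R=194
Round 3 (k=48): L=194 R=168
Round 4 (k=7): L=168 R=93

Answer: 19,207 207,194 194,168 168,93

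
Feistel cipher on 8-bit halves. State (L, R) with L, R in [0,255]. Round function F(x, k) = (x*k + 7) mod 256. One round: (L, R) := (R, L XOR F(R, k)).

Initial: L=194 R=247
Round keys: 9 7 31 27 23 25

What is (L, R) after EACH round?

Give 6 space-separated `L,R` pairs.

Answer: 247,116 116,196 196,183 183,144 144,64 64,215

Derivation:
Round 1 (k=9): L=247 R=116
Round 2 (k=7): L=116 R=196
Round 3 (k=31): L=196 R=183
Round 4 (k=27): L=183 R=144
Round 5 (k=23): L=144 R=64
Round 6 (k=25): L=64 R=215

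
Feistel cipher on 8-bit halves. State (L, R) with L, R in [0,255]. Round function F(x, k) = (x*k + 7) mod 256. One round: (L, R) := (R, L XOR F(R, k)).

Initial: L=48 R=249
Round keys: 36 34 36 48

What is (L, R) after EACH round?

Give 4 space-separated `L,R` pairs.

Round 1 (k=36): L=249 R=59
Round 2 (k=34): L=59 R=36
Round 3 (k=36): L=36 R=44
Round 4 (k=48): L=44 R=99

Answer: 249,59 59,36 36,44 44,99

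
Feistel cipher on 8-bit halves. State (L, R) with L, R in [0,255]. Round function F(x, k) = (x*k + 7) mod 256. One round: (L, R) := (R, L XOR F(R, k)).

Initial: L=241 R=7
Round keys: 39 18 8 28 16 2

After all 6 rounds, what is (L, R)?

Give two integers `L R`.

Round 1 (k=39): L=7 R=233
Round 2 (k=18): L=233 R=110
Round 3 (k=8): L=110 R=158
Round 4 (k=28): L=158 R=33
Round 5 (k=16): L=33 R=137
Round 6 (k=2): L=137 R=56

Answer: 137 56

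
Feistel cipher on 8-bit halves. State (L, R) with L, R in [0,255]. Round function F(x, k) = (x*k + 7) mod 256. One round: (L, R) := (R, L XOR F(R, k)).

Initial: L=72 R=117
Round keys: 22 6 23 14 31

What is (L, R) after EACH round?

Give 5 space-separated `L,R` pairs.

Round 1 (k=22): L=117 R=93
Round 2 (k=6): L=93 R=64
Round 3 (k=23): L=64 R=154
Round 4 (k=14): L=154 R=51
Round 5 (k=31): L=51 R=174

Answer: 117,93 93,64 64,154 154,51 51,174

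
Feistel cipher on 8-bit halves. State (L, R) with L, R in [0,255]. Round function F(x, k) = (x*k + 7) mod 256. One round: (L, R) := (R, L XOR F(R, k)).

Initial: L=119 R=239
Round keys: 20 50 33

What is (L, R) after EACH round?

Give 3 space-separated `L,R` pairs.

Round 1 (k=20): L=239 R=196
Round 2 (k=50): L=196 R=160
Round 3 (k=33): L=160 R=99

Answer: 239,196 196,160 160,99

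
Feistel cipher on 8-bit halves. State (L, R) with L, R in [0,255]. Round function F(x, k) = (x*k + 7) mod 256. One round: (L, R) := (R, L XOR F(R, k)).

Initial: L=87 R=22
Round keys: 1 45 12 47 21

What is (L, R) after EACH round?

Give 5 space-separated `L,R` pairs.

Answer: 22,74 74,31 31,49 49,25 25,37

Derivation:
Round 1 (k=1): L=22 R=74
Round 2 (k=45): L=74 R=31
Round 3 (k=12): L=31 R=49
Round 4 (k=47): L=49 R=25
Round 5 (k=21): L=25 R=37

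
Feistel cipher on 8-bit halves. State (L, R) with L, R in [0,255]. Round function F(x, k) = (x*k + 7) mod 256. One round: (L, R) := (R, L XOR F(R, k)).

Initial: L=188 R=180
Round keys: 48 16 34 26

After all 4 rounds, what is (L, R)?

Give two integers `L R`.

Answer: 22 64

Derivation:
Round 1 (k=48): L=180 R=123
Round 2 (k=16): L=123 R=3
Round 3 (k=34): L=3 R=22
Round 4 (k=26): L=22 R=64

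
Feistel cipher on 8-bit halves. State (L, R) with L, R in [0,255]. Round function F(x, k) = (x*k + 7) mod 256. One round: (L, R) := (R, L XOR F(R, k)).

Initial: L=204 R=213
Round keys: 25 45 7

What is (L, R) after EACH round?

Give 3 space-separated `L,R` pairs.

Round 1 (k=25): L=213 R=24
Round 2 (k=45): L=24 R=234
Round 3 (k=7): L=234 R=117

Answer: 213,24 24,234 234,117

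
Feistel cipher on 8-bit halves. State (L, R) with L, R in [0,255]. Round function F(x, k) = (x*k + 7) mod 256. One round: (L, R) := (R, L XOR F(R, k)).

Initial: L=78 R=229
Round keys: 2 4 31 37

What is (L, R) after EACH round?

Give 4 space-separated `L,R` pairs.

Round 1 (k=2): L=229 R=159
Round 2 (k=4): L=159 R=102
Round 3 (k=31): L=102 R=254
Round 4 (k=37): L=254 R=219

Answer: 229,159 159,102 102,254 254,219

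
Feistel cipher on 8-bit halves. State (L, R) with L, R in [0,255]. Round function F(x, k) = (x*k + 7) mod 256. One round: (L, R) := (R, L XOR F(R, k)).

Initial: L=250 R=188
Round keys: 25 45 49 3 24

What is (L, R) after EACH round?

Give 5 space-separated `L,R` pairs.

Round 1 (k=25): L=188 R=153
Round 2 (k=45): L=153 R=80
Round 3 (k=49): L=80 R=206
Round 4 (k=3): L=206 R=33
Round 5 (k=24): L=33 R=209

Answer: 188,153 153,80 80,206 206,33 33,209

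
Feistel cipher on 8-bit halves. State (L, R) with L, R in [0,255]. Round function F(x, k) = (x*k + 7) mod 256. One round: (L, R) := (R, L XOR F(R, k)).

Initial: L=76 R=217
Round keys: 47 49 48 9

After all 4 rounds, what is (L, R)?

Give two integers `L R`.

Round 1 (k=47): L=217 R=146
Round 2 (k=49): L=146 R=32
Round 3 (k=48): L=32 R=149
Round 4 (k=9): L=149 R=100

Answer: 149 100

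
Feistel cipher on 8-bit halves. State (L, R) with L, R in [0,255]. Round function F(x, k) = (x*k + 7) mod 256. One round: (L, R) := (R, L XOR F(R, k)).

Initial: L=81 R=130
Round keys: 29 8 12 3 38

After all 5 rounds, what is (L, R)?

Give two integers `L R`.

Round 1 (k=29): L=130 R=144
Round 2 (k=8): L=144 R=5
Round 3 (k=12): L=5 R=211
Round 4 (k=3): L=211 R=133
Round 5 (k=38): L=133 R=22

Answer: 133 22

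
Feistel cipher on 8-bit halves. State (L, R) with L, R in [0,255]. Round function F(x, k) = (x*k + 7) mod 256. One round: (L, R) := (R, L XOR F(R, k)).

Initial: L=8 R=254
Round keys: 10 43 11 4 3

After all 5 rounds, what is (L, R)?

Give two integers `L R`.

Round 1 (k=10): L=254 R=251
Round 2 (k=43): L=251 R=206
Round 3 (k=11): L=206 R=26
Round 4 (k=4): L=26 R=161
Round 5 (k=3): L=161 R=240

Answer: 161 240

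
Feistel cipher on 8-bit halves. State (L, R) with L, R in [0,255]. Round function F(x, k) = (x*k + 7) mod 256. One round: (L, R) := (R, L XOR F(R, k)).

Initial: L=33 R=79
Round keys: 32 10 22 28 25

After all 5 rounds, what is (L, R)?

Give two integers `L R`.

Answer: 143 55

Derivation:
Round 1 (k=32): L=79 R=198
Round 2 (k=10): L=198 R=140
Round 3 (k=22): L=140 R=201
Round 4 (k=28): L=201 R=143
Round 5 (k=25): L=143 R=55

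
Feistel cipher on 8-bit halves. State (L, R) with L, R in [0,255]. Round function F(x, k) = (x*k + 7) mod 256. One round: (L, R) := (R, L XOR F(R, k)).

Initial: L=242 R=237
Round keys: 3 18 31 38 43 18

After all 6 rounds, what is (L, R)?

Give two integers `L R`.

Answer: 197 238

Derivation:
Round 1 (k=3): L=237 R=60
Round 2 (k=18): L=60 R=210
Round 3 (k=31): L=210 R=73
Round 4 (k=38): L=73 R=15
Round 5 (k=43): L=15 R=197
Round 6 (k=18): L=197 R=238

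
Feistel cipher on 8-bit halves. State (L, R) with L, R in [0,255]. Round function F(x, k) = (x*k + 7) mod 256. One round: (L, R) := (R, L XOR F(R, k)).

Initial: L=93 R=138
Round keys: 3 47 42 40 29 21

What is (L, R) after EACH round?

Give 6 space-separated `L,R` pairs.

Answer: 138,248 248,5 5,33 33,42 42,232 232,37

Derivation:
Round 1 (k=3): L=138 R=248
Round 2 (k=47): L=248 R=5
Round 3 (k=42): L=5 R=33
Round 4 (k=40): L=33 R=42
Round 5 (k=29): L=42 R=232
Round 6 (k=21): L=232 R=37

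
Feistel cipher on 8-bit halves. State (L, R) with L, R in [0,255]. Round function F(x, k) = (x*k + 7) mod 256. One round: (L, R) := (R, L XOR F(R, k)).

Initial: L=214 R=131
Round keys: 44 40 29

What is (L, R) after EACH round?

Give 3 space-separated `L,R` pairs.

Answer: 131,93 93,12 12,62

Derivation:
Round 1 (k=44): L=131 R=93
Round 2 (k=40): L=93 R=12
Round 3 (k=29): L=12 R=62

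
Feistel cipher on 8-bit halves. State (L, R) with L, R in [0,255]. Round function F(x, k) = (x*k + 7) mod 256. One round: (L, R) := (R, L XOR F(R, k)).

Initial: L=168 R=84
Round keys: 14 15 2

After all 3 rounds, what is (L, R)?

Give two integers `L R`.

Answer: 20 24

Derivation:
Round 1 (k=14): L=84 R=55
Round 2 (k=15): L=55 R=20
Round 3 (k=2): L=20 R=24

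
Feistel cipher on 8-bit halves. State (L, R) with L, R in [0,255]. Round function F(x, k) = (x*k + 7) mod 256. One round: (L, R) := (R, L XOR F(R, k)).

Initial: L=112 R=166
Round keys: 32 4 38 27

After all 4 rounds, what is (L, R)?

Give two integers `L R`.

Answer: 242 200

Derivation:
Round 1 (k=32): L=166 R=183
Round 2 (k=4): L=183 R=69
Round 3 (k=38): L=69 R=242
Round 4 (k=27): L=242 R=200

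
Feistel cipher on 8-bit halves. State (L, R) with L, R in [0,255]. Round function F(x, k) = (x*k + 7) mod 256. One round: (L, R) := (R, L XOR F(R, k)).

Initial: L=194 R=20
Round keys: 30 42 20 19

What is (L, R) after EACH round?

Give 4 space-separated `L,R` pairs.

Answer: 20,157 157,221 221,214 214,52

Derivation:
Round 1 (k=30): L=20 R=157
Round 2 (k=42): L=157 R=221
Round 3 (k=20): L=221 R=214
Round 4 (k=19): L=214 R=52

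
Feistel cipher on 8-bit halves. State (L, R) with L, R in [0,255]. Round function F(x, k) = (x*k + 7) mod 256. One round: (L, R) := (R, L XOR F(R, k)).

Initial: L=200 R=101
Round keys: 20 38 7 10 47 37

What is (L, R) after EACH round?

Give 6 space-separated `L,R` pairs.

Answer: 101,35 35,92 92,168 168,203 203,228 228,48

Derivation:
Round 1 (k=20): L=101 R=35
Round 2 (k=38): L=35 R=92
Round 3 (k=7): L=92 R=168
Round 4 (k=10): L=168 R=203
Round 5 (k=47): L=203 R=228
Round 6 (k=37): L=228 R=48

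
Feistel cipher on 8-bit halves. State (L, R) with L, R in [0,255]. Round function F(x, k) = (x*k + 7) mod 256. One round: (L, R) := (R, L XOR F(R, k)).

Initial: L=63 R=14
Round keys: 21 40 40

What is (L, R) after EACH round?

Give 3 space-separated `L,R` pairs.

Round 1 (k=21): L=14 R=18
Round 2 (k=40): L=18 R=217
Round 3 (k=40): L=217 R=253

Answer: 14,18 18,217 217,253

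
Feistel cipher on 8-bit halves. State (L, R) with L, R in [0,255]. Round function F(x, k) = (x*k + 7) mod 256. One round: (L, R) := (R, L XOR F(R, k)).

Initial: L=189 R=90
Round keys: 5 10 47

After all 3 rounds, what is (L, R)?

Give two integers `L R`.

Answer: 213 86

Derivation:
Round 1 (k=5): L=90 R=116
Round 2 (k=10): L=116 R=213
Round 3 (k=47): L=213 R=86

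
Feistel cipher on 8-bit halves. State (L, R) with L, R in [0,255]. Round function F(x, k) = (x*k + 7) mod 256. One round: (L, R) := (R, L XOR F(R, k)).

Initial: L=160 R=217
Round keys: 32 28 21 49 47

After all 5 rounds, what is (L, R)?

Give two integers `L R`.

Answer: 63 158

Derivation:
Round 1 (k=32): L=217 R=135
Round 2 (k=28): L=135 R=18
Round 3 (k=21): L=18 R=6
Round 4 (k=49): L=6 R=63
Round 5 (k=47): L=63 R=158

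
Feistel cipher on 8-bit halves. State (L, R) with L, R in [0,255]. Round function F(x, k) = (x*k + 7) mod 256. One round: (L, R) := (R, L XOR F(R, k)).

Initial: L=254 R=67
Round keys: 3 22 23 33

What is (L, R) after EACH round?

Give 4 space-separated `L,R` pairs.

Answer: 67,46 46,184 184,161 161,112

Derivation:
Round 1 (k=3): L=67 R=46
Round 2 (k=22): L=46 R=184
Round 3 (k=23): L=184 R=161
Round 4 (k=33): L=161 R=112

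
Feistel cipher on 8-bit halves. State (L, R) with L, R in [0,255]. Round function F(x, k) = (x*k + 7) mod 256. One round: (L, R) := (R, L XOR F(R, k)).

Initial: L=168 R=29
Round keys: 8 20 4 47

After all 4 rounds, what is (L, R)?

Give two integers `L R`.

Answer: 120 129

Derivation:
Round 1 (k=8): L=29 R=71
Round 2 (k=20): L=71 R=142
Round 3 (k=4): L=142 R=120
Round 4 (k=47): L=120 R=129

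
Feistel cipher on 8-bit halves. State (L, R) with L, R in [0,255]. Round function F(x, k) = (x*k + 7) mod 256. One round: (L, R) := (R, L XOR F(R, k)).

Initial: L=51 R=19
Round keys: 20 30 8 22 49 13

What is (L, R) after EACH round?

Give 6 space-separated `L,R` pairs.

Answer: 19,176 176,180 180,23 23,181 181,187 187,51

Derivation:
Round 1 (k=20): L=19 R=176
Round 2 (k=30): L=176 R=180
Round 3 (k=8): L=180 R=23
Round 4 (k=22): L=23 R=181
Round 5 (k=49): L=181 R=187
Round 6 (k=13): L=187 R=51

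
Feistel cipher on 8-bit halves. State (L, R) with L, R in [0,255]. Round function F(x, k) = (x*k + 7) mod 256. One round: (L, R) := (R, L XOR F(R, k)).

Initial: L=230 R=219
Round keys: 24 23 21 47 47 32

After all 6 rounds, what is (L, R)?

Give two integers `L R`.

Round 1 (k=24): L=219 R=105
Round 2 (k=23): L=105 R=173
Round 3 (k=21): L=173 R=81
Round 4 (k=47): L=81 R=75
Round 5 (k=47): L=75 R=157
Round 6 (k=32): L=157 R=236

Answer: 157 236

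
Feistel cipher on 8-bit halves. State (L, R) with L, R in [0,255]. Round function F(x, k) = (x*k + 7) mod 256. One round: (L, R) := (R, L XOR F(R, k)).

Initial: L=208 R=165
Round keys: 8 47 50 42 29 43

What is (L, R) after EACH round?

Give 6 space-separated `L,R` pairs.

Round 1 (k=8): L=165 R=255
Round 2 (k=47): L=255 R=125
Round 3 (k=50): L=125 R=142
Round 4 (k=42): L=142 R=46
Round 5 (k=29): L=46 R=179
Round 6 (k=43): L=179 R=54

Answer: 165,255 255,125 125,142 142,46 46,179 179,54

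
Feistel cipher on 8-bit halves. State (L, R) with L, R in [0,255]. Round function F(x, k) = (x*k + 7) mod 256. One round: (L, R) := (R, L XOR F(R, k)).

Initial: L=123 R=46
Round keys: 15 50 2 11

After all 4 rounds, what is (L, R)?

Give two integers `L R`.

Answer: 83 93

Derivation:
Round 1 (k=15): L=46 R=194
Round 2 (k=50): L=194 R=197
Round 3 (k=2): L=197 R=83
Round 4 (k=11): L=83 R=93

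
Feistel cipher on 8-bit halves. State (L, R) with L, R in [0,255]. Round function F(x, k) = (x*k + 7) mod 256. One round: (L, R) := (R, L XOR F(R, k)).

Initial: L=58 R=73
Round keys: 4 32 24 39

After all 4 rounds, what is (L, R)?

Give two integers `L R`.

Answer: 70 223

Derivation:
Round 1 (k=4): L=73 R=17
Round 2 (k=32): L=17 R=110
Round 3 (k=24): L=110 R=70
Round 4 (k=39): L=70 R=223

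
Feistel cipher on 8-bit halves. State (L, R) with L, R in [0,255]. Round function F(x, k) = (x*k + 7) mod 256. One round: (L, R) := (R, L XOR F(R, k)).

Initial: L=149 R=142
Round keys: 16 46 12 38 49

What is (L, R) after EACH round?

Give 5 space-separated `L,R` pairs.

Answer: 142,114 114,13 13,209 209,0 0,214

Derivation:
Round 1 (k=16): L=142 R=114
Round 2 (k=46): L=114 R=13
Round 3 (k=12): L=13 R=209
Round 4 (k=38): L=209 R=0
Round 5 (k=49): L=0 R=214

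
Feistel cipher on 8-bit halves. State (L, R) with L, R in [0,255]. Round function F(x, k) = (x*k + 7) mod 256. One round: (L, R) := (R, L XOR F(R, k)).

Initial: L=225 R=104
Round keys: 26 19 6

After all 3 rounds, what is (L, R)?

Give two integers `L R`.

Answer: 161 187

Derivation:
Round 1 (k=26): L=104 R=118
Round 2 (k=19): L=118 R=161
Round 3 (k=6): L=161 R=187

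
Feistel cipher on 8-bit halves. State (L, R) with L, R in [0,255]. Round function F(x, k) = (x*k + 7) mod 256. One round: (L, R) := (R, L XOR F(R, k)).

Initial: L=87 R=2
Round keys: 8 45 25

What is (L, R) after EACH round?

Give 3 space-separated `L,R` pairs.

Round 1 (k=8): L=2 R=64
Round 2 (k=45): L=64 R=69
Round 3 (k=25): L=69 R=132

Answer: 2,64 64,69 69,132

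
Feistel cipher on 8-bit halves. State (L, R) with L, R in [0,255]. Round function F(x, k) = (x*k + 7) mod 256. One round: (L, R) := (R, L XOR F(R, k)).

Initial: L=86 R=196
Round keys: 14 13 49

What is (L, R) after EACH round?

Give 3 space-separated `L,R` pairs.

Round 1 (k=14): L=196 R=233
Round 2 (k=13): L=233 R=24
Round 3 (k=49): L=24 R=118

Answer: 196,233 233,24 24,118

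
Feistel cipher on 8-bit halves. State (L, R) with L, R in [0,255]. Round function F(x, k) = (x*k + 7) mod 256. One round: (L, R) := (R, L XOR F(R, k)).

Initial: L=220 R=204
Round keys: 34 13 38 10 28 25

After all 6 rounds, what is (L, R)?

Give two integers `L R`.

Answer: 67 151

Derivation:
Round 1 (k=34): L=204 R=195
Round 2 (k=13): L=195 R=34
Round 3 (k=38): L=34 R=208
Round 4 (k=10): L=208 R=5
Round 5 (k=28): L=5 R=67
Round 6 (k=25): L=67 R=151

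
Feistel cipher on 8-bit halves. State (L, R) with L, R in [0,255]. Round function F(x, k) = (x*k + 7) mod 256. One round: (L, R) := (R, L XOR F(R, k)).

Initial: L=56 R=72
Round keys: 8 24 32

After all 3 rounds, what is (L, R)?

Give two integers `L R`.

Answer: 167 152

Derivation:
Round 1 (k=8): L=72 R=127
Round 2 (k=24): L=127 R=167
Round 3 (k=32): L=167 R=152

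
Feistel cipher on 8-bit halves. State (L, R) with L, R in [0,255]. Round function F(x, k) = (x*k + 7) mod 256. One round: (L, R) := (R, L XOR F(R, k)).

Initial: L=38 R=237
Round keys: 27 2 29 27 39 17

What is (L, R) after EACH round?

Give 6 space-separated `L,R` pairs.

Round 1 (k=27): L=237 R=32
Round 2 (k=2): L=32 R=170
Round 3 (k=29): L=170 R=105
Round 4 (k=27): L=105 R=176
Round 5 (k=39): L=176 R=190
Round 6 (k=17): L=190 R=21

Answer: 237,32 32,170 170,105 105,176 176,190 190,21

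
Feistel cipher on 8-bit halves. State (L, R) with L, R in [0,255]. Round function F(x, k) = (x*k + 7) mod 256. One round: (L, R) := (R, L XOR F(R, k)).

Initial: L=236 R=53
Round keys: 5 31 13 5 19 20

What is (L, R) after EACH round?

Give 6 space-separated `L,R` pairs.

Answer: 53,252 252,190 190,81 81,34 34,220 220,21

Derivation:
Round 1 (k=5): L=53 R=252
Round 2 (k=31): L=252 R=190
Round 3 (k=13): L=190 R=81
Round 4 (k=5): L=81 R=34
Round 5 (k=19): L=34 R=220
Round 6 (k=20): L=220 R=21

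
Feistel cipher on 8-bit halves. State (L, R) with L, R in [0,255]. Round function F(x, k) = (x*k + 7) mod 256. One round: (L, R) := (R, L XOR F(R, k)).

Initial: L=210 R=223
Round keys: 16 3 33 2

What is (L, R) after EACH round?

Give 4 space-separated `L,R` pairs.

Answer: 223,37 37,169 169,245 245,88

Derivation:
Round 1 (k=16): L=223 R=37
Round 2 (k=3): L=37 R=169
Round 3 (k=33): L=169 R=245
Round 4 (k=2): L=245 R=88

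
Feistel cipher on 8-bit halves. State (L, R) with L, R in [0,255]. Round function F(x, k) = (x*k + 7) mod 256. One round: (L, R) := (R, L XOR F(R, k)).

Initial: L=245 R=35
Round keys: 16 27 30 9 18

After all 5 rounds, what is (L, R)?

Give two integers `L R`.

Answer: 70 58

Derivation:
Round 1 (k=16): L=35 R=194
Round 2 (k=27): L=194 R=94
Round 3 (k=30): L=94 R=201
Round 4 (k=9): L=201 R=70
Round 5 (k=18): L=70 R=58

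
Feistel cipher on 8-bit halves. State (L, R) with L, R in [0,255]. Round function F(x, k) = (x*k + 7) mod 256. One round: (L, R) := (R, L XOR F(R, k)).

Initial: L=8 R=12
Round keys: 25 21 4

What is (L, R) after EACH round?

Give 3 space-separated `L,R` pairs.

Round 1 (k=25): L=12 R=59
Round 2 (k=21): L=59 R=210
Round 3 (k=4): L=210 R=116

Answer: 12,59 59,210 210,116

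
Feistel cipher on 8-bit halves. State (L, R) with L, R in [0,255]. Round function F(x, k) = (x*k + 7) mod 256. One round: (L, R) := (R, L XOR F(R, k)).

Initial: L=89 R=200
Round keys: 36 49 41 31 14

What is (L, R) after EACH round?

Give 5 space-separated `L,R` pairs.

Round 1 (k=36): L=200 R=126
Round 2 (k=49): L=126 R=237
Round 3 (k=41): L=237 R=130
Round 4 (k=31): L=130 R=40
Round 5 (k=14): L=40 R=181

Answer: 200,126 126,237 237,130 130,40 40,181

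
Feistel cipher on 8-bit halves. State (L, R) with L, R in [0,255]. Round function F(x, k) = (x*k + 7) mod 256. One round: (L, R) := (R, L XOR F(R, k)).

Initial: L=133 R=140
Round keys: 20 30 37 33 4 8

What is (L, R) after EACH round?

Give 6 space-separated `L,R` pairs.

Round 1 (k=20): L=140 R=114
Round 2 (k=30): L=114 R=239
Round 3 (k=37): L=239 R=224
Round 4 (k=33): L=224 R=8
Round 5 (k=4): L=8 R=199
Round 6 (k=8): L=199 R=55

Answer: 140,114 114,239 239,224 224,8 8,199 199,55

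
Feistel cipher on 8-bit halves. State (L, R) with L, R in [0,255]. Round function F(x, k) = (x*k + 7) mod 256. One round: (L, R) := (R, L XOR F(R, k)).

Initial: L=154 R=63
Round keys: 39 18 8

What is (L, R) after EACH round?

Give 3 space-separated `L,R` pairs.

Round 1 (k=39): L=63 R=58
Round 2 (k=18): L=58 R=36
Round 3 (k=8): L=36 R=29

Answer: 63,58 58,36 36,29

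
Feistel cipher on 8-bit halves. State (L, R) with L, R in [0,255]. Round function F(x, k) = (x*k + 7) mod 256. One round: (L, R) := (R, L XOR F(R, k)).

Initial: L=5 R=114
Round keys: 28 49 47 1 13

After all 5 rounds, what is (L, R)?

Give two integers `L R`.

Round 1 (k=28): L=114 R=122
Round 2 (k=49): L=122 R=19
Round 3 (k=47): L=19 R=254
Round 4 (k=1): L=254 R=22
Round 5 (k=13): L=22 R=219

Answer: 22 219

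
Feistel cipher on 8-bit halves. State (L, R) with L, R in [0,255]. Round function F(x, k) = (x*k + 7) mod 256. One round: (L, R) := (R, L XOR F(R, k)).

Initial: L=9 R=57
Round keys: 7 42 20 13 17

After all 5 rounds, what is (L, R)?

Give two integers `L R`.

Round 1 (k=7): L=57 R=159
Round 2 (k=42): L=159 R=36
Round 3 (k=20): L=36 R=72
Round 4 (k=13): L=72 R=139
Round 5 (k=17): L=139 R=10

Answer: 139 10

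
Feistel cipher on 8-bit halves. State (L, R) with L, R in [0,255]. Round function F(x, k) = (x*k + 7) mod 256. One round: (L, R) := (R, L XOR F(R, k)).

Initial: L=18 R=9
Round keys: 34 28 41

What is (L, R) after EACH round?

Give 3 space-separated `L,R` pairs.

Round 1 (k=34): L=9 R=43
Round 2 (k=28): L=43 R=178
Round 3 (k=41): L=178 R=162

Answer: 9,43 43,178 178,162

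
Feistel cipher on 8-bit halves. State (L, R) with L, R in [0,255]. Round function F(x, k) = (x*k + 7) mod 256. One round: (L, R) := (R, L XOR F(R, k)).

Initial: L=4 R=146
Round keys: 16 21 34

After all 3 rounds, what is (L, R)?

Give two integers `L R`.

Answer: 116 76

Derivation:
Round 1 (k=16): L=146 R=35
Round 2 (k=21): L=35 R=116
Round 3 (k=34): L=116 R=76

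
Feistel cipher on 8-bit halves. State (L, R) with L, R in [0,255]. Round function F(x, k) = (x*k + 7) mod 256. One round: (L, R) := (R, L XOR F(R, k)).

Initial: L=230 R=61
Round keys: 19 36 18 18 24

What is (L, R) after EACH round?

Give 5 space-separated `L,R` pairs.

Round 1 (k=19): L=61 R=104
Round 2 (k=36): L=104 R=154
Round 3 (k=18): L=154 R=179
Round 4 (k=18): L=179 R=7
Round 5 (k=24): L=7 R=28

Answer: 61,104 104,154 154,179 179,7 7,28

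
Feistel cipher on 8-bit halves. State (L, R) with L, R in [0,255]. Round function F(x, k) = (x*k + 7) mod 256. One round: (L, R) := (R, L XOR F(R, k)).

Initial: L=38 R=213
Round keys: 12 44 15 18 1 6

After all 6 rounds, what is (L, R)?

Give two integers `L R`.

Round 1 (k=12): L=213 R=37
Round 2 (k=44): L=37 R=182
Round 3 (k=15): L=182 R=148
Round 4 (k=18): L=148 R=217
Round 5 (k=1): L=217 R=116
Round 6 (k=6): L=116 R=102

Answer: 116 102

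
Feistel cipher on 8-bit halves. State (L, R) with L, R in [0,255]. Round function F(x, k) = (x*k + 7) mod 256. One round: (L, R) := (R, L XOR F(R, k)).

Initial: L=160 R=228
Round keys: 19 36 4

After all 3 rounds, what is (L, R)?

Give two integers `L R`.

Round 1 (k=19): L=228 R=83
Round 2 (k=36): L=83 R=87
Round 3 (k=4): L=87 R=48

Answer: 87 48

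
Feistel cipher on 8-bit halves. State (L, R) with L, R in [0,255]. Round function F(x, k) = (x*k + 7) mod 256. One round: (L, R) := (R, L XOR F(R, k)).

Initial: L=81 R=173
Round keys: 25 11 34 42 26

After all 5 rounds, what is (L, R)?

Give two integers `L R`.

Answer: 12 255

Derivation:
Round 1 (k=25): L=173 R=189
Round 2 (k=11): L=189 R=139
Round 3 (k=34): L=139 R=192
Round 4 (k=42): L=192 R=12
Round 5 (k=26): L=12 R=255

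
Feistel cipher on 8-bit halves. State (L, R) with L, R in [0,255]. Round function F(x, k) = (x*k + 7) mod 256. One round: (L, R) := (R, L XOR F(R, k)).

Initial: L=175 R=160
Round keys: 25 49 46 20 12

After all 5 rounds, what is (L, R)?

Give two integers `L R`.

Answer: 244 6

Derivation:
Round 1 (k=25): L=160 R=8
Round 2 (k=49): L=8 R=47
Round 3 (k=46): L=47 R=113
Round 4 (k=20): L=113 R=244
Round 5 (k=12): L=244 R=6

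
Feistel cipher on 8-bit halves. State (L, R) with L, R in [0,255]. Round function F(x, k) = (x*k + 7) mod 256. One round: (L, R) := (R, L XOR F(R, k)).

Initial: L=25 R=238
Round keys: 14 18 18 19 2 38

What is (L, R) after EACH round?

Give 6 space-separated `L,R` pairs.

Round 1 (k=14): L=238 R=18
Round 2 (k=18): L=18 R=165
Round 3 (k=18): L=165 R=179
Round 4 (k=19): L=179 R=245
Round 5 (k=2): L=245 R=66
Round 6 (k=38): L=66 R=38

Answer: 238,18 18,165 165,179 179,245 245,66 66,38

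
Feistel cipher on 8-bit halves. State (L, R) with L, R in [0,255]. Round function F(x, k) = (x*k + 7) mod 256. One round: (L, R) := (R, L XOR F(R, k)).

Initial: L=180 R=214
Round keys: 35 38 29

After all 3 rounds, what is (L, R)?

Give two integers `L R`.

Round 1 (k=35): L=214 R=253
Round 2 (k=38): L=253 R=67
Round 3 (k=29): L=67 R=99

Answer: 67 99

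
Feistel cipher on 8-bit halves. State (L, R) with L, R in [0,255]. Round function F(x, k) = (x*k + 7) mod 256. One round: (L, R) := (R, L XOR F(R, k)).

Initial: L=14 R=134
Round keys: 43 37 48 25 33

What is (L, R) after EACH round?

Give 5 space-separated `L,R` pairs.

Round 1 (k=43): L=134 R=135
Round 2 (k=37): L=135 R=12
Round 3 (k=48): L=12 R=192
Round 4 (k=25): L=192 R=203
Round 5 (k=33): L=203 R=242

Answer: 134,135 135,12 12,192 192,203 203,242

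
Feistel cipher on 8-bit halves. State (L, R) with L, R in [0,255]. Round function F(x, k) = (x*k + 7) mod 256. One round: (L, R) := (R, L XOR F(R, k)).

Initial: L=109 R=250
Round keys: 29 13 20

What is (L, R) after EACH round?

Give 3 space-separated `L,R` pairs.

Round 1 (k=29): L=250 R=52
Round 2 (k=13): L=52 R=81
Round 3 (k=20): L=81 R=111

Answer: 250,52 52,81 81,111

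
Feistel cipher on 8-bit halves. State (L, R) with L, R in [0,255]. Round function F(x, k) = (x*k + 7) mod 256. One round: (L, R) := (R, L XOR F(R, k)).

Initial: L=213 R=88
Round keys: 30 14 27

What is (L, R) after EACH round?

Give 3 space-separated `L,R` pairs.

Round 1 (k=30): L=88 R=130
Round 2 (k=14): L=130 R=123
Round 3 (k=27): L=123 R=130

Answer: 88,130 130,123 123,130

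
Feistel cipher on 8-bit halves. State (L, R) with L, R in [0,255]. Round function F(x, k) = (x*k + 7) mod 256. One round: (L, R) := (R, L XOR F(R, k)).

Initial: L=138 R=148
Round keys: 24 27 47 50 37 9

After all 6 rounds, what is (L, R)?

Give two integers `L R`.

Round 1 (k=24): L=148 R=109
Round 2 (k=27): L=109 R=18
Round 3 (k=47): L=18 R=56
Round 4 (k=50): L=56 R=229
Round 5 (k=37): L=229 R=24
Round 6 (k=9): L=24 R=58

Answer: 24 58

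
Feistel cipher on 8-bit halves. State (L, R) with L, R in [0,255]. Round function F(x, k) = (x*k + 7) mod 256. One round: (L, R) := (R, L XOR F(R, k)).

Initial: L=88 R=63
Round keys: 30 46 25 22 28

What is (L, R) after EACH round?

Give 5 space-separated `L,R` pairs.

Round 1 (k=30): L=63 R=49
Round 2 (k=46): L=49 R=234
Round 3 (k=25): L=234 R=208
Round 4 (k=22): L=208 R=13
Round 5 (k=28): L=13 R=163

Answer: 63,49 49,234 234,208 208,13 13,163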